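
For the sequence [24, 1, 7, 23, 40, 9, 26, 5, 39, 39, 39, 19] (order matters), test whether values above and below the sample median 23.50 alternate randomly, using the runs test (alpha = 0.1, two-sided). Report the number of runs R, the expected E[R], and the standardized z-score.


Step 1: Compute median = 23.50; label A = above, B = below.
Labels in order: ABBBABABAAAB  (n_A = 6, n_B = 6)
Step 2: Count runs R = 8.
Step 3: Under H0 (random ordering), E[R] = 2*n_A*n_B/(n_A+n_B) + 1 = 2*6*6/12 + 1 = 7.0000.
        Var[R] = 2*n_A*n_B*(2*n_A*n_B - n_A - n_B) / ((n_A+n_B)^2 * (n_A+n_B-1)) = 4320/1584 = 2.7273.
        SD[R] = 1.6514.
Step 4: Continuity-corrected z = (R - 0.5 - E[R]) / SD[R] = (8 - 0.5 - 7.0000) / 1.6514 = 0.3028.
Step 5: Two-sided p-value via normal approximation = 2*(1 - Phi(|z|)) = 0.762069.
Step 6: alpha = 0.1. fail to reject H0.

R = 8, z = 0.3028, p = 0.762069, fail to reject H0.


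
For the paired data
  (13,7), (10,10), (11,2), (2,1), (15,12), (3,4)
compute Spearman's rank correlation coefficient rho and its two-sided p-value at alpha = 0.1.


Step 1: Rank x and y separately (midranks; no ties here).
rank(x): 13->5, 10->3, 11->4, 2->1, 15->6, 3->2
rank(y): 7->4, 10->5, 2->2, 1->1, 12->6, 4->3
Step 2: d_i = R_x(i) - R_y(i); compute d_i^2.
  (5-4)^2=1, (3-5)^2=4, (4-2)^2=4, (1-1)^2=0, (6-6)^2=0, (2-3)^2=1
sum(d^2) = 10.
Step 3: rho = 1 - 6*10 / (6*(6^2 - 1)) = 1 - 60/210 = 0.714286.
Step 4: Under H0, t = rho * sqrt((n-2)/(1-rho^2)) = 2.0412 ~ t(4).
Step 5: Two-sided p-value from the t-distribution with 4 df = 0.110787.
Step 6: alpha = 0.1. fail to reject H0.

rho = 0.7143, p = 0.110787, fail to reject H0 at alpha = 0.1.


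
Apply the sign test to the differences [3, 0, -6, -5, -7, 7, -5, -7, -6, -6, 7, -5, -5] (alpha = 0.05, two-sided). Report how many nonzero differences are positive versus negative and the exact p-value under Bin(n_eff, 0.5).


Step 1: Discard zero differences. Original n = 13; n_eff = number of nonzero differences = 12.
Nonzero differences (with sign): +3, -6, -5, -7, +7, -5, -7, -6, -6, +7, -5, -5
Step 2: Count signs: positive = 3, negative = 9.
Step 3: Under H0: P(positive) = 0.5, so the number of positives S ~ Bin(12, 0.5).
Step 4: Two-sided exact p-value = sum of Bin(12,0.5) probabilities at or below the observed probability = 0.145996.
Step 5: alpha = 0.05. fail to reject H0.

n_eff = 12, pos = 3, neg = 9, p = 0.145996, fail to reject H0.


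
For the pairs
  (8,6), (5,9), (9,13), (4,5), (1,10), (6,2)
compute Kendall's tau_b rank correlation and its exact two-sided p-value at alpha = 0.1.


Step 1: Enumerate the 15 unordered pairs (i,j) with i<j and classify each by sign(x_j-x_i) * sign(y_j-y_i).
  (1,2):dx=-3,dy=+3->D; (1,3):dx=+1,dy=+7->C; (1,4):dx=-4,dy=-1->C; (1,5):dx=-7,dy=+4->D
  (1,6):dx=-2,dy=-4->C; (2,3):dx=+4,dy=+4->C; (2,4):dx=-1,dy=-4->C; (2,5):dx=-4,dy=+1->D
  (2,6):dx=+1,dy=-7->D; (3,4):dx=-5,dy=-8->C; (3,5):dx=-8,dy=-3->C; (3,6):dx=-3,dy=-11->C
  (4,5):dx=-3,dy=+5->D; (4,6):dx=+2,dy=-3->D; (5,6):dx=+5,dy=-8->D
Step 2: C = 8, D = 7, total pairs = 15.
Step 3: tau = (C - D)/(n(n-1)/2) = (8 - 7)/15 = 0.066667.
Step 4: Exact two-sided p-value (enumerate n! = 720 permutations of y under H0): p = 1.000000.
Step 5: alpha = 0.1. fail to reject H0.

tau_b = 0.0667 (C=8, D=7), p = 1.000000, fail to reject H0.


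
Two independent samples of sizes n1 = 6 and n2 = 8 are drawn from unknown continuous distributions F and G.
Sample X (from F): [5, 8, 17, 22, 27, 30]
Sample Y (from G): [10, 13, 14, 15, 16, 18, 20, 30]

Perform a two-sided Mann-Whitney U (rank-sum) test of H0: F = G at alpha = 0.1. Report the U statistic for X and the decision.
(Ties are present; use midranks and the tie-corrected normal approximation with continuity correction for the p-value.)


Step 1: Combine and sort all 14 observations; assign midranks.
sorted (value, group): (5,X), (8,X), (10,Y), (13,Y), (14,Y), (15,Y), (16,Y), (17,X), (18,Y), (20,Y), (22,X), (27,X), (30,X), (30,Y)
ranks: 5->1, 8->2, 10->3, 13->4, 14->5, 15->6, 16->7, 17->8, 18->9, 20->10, 22->11, 27->12, 30->13.5, 30->13.5
Step 2: Rank sum for X: R1 = 1 + 2 + 8 + 11 + 12 + 13.5 = 47.5.
Step 3: U_X = R1 - n1(n1+1)/2 = 47.5 - 6*7/2 = 47.5 - 21 = 26.5.
       U_Y = n1*n2 - U_X = 48 - 26.5 = 21.5.
Step 4: Ties are present, so use the tie-corrected normal approximation (with continuity correction) for the p-value.
Step 5: p-value = 0.796034; compare to alpha = 0.1. fail to reject H0.

U_X = 26.5, p = 0.796034, fail to reject H0 at alpha = 0.1.


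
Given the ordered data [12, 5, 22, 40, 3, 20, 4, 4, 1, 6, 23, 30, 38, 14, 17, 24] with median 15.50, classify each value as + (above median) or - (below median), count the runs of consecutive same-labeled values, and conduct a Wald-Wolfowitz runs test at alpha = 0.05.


Step 1: Compute median = 15.50; label A = above, B = below.
Labels in order: BBAABABBBBAAABAA  (n_A = 8, n_B = 8)
Step 2: Count runs R = 8.
Step 3: Under H0 (random ordering), E[R] = 2*n_A*n_B/(n_A+n_B) + 1 = 2*8*8/16 + 1 = 9.0000.
        Var[R] = 2*n_A*n_B*(2*n_A*n_B - n_A - n_B) / ((n_A+n_B)^2 * (n_A+n_B-1)) = 14336/3840 = 3.7333.
        SD[R] = 1.9322.
Step 4: Continuity-corrected z = (R + 0.5 - E[R]) / SD[R] = (8 + 0.5 - 9.0000) / 1.9322 = -0.2588.
Step 5: Two-sided p-value via normal approximation = 2*(1 - Phi(|z|)) = 0.795809.
Step 6: alpha = 0.05. fail to reject H0.

R = 8, z = -0.2588, p = 0.795809, fail to reject H0.


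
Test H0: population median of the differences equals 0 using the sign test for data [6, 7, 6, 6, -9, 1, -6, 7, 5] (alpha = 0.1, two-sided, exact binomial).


Step 1: Discard zero differences. Original n = 9; n_eff = number of nonzero differences = 9.
Nonzero differences (with sign): +6, +7, +6, +6, -9, +1, -6, +7, +5
Step 2: Count signs: positive = 7, negative = 2.
Step 3: Under H0: P(positive) = 0.5, so the number of positives S ~ Bin(9, 0.5).
Step 4: Two-sided exact p-value = sum of Bin(9,0.5) probabilities at or below the observed probability = 0.179688.
Step 5: alpha = 0.1. fail to reject H0.

n_eff = 9, pos = 7, neg = 2, p = 0.179688, fail to reject H0.


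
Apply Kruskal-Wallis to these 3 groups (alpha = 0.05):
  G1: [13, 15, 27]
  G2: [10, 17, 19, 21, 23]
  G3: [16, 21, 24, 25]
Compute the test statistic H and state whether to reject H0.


Step 1: Combine all N = 12 observations and assign midranks.
sorted (value, group, rank): (10,G2,1), (13,G1,2), (15,G1,3), (16,G3,4), (17,G2,5), (19,G2,6), (21,G2,7.5), (21,G3,7.5), (23,G2,9), (24,G3,10), (25,G3,11), (27,G1,12)
Step 2: Sum ranks within each group.
R_1 = 17 (n_1 = 3)
R_2 = 28.5 (n_2 = 5)
R_3 = 32.5 (n_3 = 4)
Step 3: H = 12/(N(N+1)) * sum(R_i^2/n_i) - 3(N+1)
     = 12/(12*13) * (17^2/3 + 28.5^2/5 + 32.5^2/4) - 3*13
     = 0.076923 * 522.846 - 39
     = 1.218910.
Step 4: Ties present; correction factor C = 1 - 6/(12^3 - 12) = 0.996503. Corrected H = 1.218910 / 0.996503 = 1.223187.
Step 5: Under H0, H ~ chi^2(2); p-value = 0.542486.
Step 6: alpha = 0.05. fail to reject H0.

H = 1.2232, df = 2, p = 0.542486, fail to reject H0.


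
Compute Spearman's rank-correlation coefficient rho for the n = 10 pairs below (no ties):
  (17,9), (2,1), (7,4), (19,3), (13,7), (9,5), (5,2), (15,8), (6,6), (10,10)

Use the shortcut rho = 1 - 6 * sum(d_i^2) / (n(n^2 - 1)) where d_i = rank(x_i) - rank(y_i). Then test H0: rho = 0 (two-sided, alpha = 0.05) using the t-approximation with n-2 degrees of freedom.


Step 1: Rank x and y separately (midranks; no ties here).
rank(x): 17->9, 2->1, 7->4, 19->10, 13->7, 9->5, 5->2, 15->8, 6->3, 10->6
rank(y): 9->9, 1->1, 4->4, 3->3, 7->7, 5->5, 2->2, 8->8, 6->6, 10->10
Step 2: d_i = R_x(i) - R_y(i); compute d_i^2.
  (9-9)^2=0, (1-1)^2=0, (4-4)^2=0, (10-3)^2=49, (7-7)^2=0, (5-5)^2=0, (2-2)^2=0, (8-8)^2=0, (3-6)^2=9, (6-10)^2=16
sum(d^2) = 74.
Step 3: rho = 1 - 6*74 / (10*(10^2 - 1)) = 1 - 444/990 = 0.551515.
Step 4: Under H0, t = rho * sqrt((n-2)/(1-rho^2)) = 1.8700 ~ t(8).
Step 5: Two-sided p-value from the t-distribution with 8 df = 0.098401.
Step 6: alpha = 0.05. fail to reject H0.

rho = 0.5515, p = 0.098401, fail to reject H0 at alpha = 0.05.


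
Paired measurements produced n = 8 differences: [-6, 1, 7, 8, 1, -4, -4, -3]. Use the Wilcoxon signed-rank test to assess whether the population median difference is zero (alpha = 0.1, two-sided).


Step 1: Drop any zero differences (none here) and take |d_i|.
|d| = [6, 1, 7, 8, 1, 4, 4, 3]
Step 2: Midrank |d_i| (ties get averaged ranks).
ranks: |6|->6, |1|->1.5, |7|->7, |8|->8, |1|->1.5, |4|->4.5, |4|->4.5, |3|->3
Step 3: Attach original signs; sum ranks with positive sign and with negative sign.
W+ = 1.5 + 7 + 8 + 1.5 = 18
W- = 6 + 4.5 + 4.5 + 3 = 18
(Check: W+ + W- = 36 should equal n(n+1)/2 = 36.)
Step 4: Test statistic W = min(W+, W-) = 18.
Step 5: Ties in |d|, so use the tie-corrected normal approximation.
        E[W] = n(n+1)/4 = 8*9/4 = 18.
        Tie groups: |d|=1 (t=2), |d|=4 (t=2); sum(t^3 - t) = 12.
        Var[W] = n(n+1)(2n+1)/24 - sum(t^3-t)/48 = 1224/24 - 12/48 = 50.75.
        z = (W - E[W]) / sqrt(Var[W]) = (18 - 18) / 7.1239 = 0.0000.
        Two-sided p = 2*Phi(z) = 1.000000.
Step 6: alpha = 0.1. fail to reject H0.

W+ = 18, W- = 18, W = min = 18, p = 1.000000, fail to reject H0.


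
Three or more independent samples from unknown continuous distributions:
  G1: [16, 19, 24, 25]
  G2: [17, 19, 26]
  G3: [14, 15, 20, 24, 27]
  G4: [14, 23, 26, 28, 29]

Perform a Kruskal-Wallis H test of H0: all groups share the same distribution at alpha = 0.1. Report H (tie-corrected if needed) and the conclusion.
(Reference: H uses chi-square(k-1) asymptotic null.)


Step 1: Combine all N = 17 observations and assign midranks.
sorted (value, group, rank): (14,G3,1.5), (14,G4,1.5), (15,G3,3), (16,G1,4), (17,G2,5), (19,G1,6.5), (19,G2,6.5), (20,G3,8), (23,G4,9), (24,G1,10.5), (24,G3,10.5), (25,G1,12), (26,G2,13.5), (26,G4,13.5), (27,G3,15), (28,G4,16), (29,G4,17)
Step 2: Sum ranks within each group.
R_1 = 33 (n_1 = 4)
R_2 = 25 (n_2 = 3)
R_3 = 38 (n_3 = 5)
R_4 = 57 (n_4 = 5)
Step 3: H = 12/(N(N+1)) * sum(R_i^2/n_i) - 3(N+1)
     = 12/(17*18) * (33^2/4 + 25^2/3 + 38^2/5 + 57^2/5) - 3*18
     = 0.039216 * 1419.18 - 54
     = 1.654248.
Step 4: Ties present; correction factor C = 1 - 24/(17^3 - 17) = 0.995098. Corrected H = 1.654248 / 0.995098 = 1.662397.
Step 5: Under H0, H ~ chi^2(3); p-value = 0.645326.
Step 6: alpha = 0.1. fail to reject H0.

H = 1.6624, df = 3, p = 0.645326, fail to reject H0.


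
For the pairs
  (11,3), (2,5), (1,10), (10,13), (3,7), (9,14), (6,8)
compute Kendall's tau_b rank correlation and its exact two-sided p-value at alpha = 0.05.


Step 1: Enumerate the 21 unordered pairs (i,j) with i<j and classify each by sign(x_j-x_i) * sign(y_j-y_i).
  (1,2):dx=-9,dy=+2->D; (1,3):dx=-10,dy=+7->D; (1,4):dx=-1,dy=+10->D; (1,5):dx=-8,dy=+4->D
  (1,6):dx=-2,dy=+11->D; (1,7):dx=-5,dy=+5->D; (2,3):dx=-1,dy=+5->D; (2,4):dx=+8,dy=+8->C
  (2,5):dx=+1,dy=+2->C; (2,6):dx=+7,dy=+9->C; (2,7):dx=+4,dy=+3->C; (3,4):dx=+9,dy=+3->C
  (3,5):dx=+2,dy=-3->D; (3,6):dx=+8,dy=+4->C; (3,7):dx=+5,dy=-2->D; (4,5):dx=-7,dy=-6->C
  (4,6):dx=-1,dy=+1->D; (4,7):dx=-4,dy=-5->C; (5,6):dx=+6,dy=+7->C; (5,7):dx=+3,dy=+1->C
  (6,7):dx=-3,dy=-6->C
Step 2: C = 11, D = 10, total pairs = 21.
Step 3: tau = (C - D)/(n(n-1)/2) = (11 - 10)/21 = 0.047619.
Step 4: Exact two-sided p-value (enumerate n! = 5040 permutations of y under H0): p = 1.000000.
Step 5: alpha = 0.05. fail to reject H0.

tau_b = 0.0476 (C=11, D=10), p = 1.000000, fail to reject H0.


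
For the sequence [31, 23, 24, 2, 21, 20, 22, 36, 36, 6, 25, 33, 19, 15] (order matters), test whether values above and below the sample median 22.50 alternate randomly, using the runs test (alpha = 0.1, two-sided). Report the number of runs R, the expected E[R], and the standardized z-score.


Step 1: Compute median = 22.50; label A = above, B = below.
Labels in order: AAABBBBAABAABB  (n_A = 7, n_B = 7)
Step 2: Count runs R = 6.
Step 3: Under H0 (random ordering), E[R] = 2*n_A*n_B/(n_A+n_B) + 1 = 2*7*7/14 + 1 = 8.0000.
        Var[R] = 2*n_A*n_B*(2*n_A*n_B - n_A - n_B) / ((n_A+n_B)^2 * (n_A+n_B-1)) = 8232/2548 = 3.2308.
        SD[R] = 1.7974.
Step 4: Continuity-corrected z = (R + 0.5 - E[R]) / SD[R] = (6 + 0.5 - 8.0000) / 1.7974 = -0.8345.
Step 5: Two-sided p-value via normal approximation = 2*(1 - Phi(|z|)) = 0.403986.
Step 6: alpha = 0.1. fail to reject H0.

R = 6, z = -0.8345, p = 0.403986, fail to reject H0.


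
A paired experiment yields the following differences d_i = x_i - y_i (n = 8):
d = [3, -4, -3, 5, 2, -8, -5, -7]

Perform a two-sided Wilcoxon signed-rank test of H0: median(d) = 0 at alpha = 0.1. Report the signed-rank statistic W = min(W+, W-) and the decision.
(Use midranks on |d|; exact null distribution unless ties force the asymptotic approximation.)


Step 1: Drop any zero differences (none here) and take |d_i|.
|d| = [3, 4, 3, 5, 2, 8, 5, 7]
Step 2: Midrank |d_i| (ties get averaged ranks).
ranks: |3|->2.5, |4|->4, |3|->2.5, |5|->5.5, |2|->1, |8|->8, |5|->5.5, |7|->7
Step 3: Attach original signs; sum ranks with positive sign and with negative sign.
W+ = 2.5 + 5.5 + 1 = 9
W- = 4 + 2.5 + 8 + 5.5 + 7 = 27
(Check: W+ + W- = 36 should equal n(n+1)/2 = 36.)
Step 4: Test statistic W = min(W+, W-) = 9.
Step 5: Ties in |d|, so use the tie-corrected normal approximation.
        E[W] = n(n+1)/4 = 8*9/4 = 18.
        Tie groups: |d|=3 (t=2), |d|=5 (t=2); sum(t^3 - t) = 12.
        Var[W] = n(n+1)(2n+1)/24 - sum(t^3-t)/48 = 1224/24 - 12/48 = 50.75.
        z = (W - E[W]) / sqrt(Var[W]) = (9 - 18) / 7.1239 = -1.2634.
        Two-sided p = 2*Phi(z) = 0.206463.
Step 6: alpha = 0.1. fail to reject H0.

W+ = 9, W- = 27, W = min = 9, p = 0.206463, fail to reject H0.


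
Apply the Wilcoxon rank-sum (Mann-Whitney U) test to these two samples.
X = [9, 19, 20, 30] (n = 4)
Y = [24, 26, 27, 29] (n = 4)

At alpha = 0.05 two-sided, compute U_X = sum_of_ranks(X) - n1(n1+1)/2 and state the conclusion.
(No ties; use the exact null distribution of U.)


Step 1: Combine and sort all 8 observations; assign midranks.
sorted (value, group): (9,X), (19,X), (20,X), (24,Y), (26,Y), (27,Y), (29,Y), (30,X)
ranks: 9->1, 19->2, 20->3, 24->4, 26->5, 27->6, 29->7, 30->8
Step 2: Rank sum for X: R1 = 1 + 2 + 3 + 8 = 14.
Step 3: U_X = R1 - n1(n1+1)/2 = 14 - 4*5/2 = 14 - 10 = 4.
       U_Y = n1*n2 - U_X = 16 - 4 = 12.
Step 4: No ties, so the exact null distribution of U (based on enumerating the C(8,4) = 70 equally likely rank assignments) gives the two-sided p-value.
Step 5: p-value = 0.342857; compare to alpha = 0.05. fail to reject H0.

U_X = 4, p = 0.342857, fail to reject H0 at alpha = 0.05.


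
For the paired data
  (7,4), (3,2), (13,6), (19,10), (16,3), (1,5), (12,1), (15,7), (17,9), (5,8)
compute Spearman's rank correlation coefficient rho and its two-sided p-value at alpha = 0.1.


Step 1: Rank x and y separately (midranks; no ties here).
rank(x): 7->4, 3->2, 13->6, 19->10, 16->8, 1->1, 12->5, 15->7, 17->9, 5->3
rank(y): 4->4, 2->2, 6->6, 10->10, 3->3, 5->5, 1->1, 7->7, 9->9, 8->8
Step 2: d_i = R_x(i) - R_y(i); compute d_i^2.
  (4-4)^2=0, (2-2)^2=0, (6-6)^2=0, (10-10)^2=0, (8-3)^2=25, (1-5)^2=16, (5-1)^2=16, (7-7)^2=0, (9-9)^2=0, (3-8)^2=25
sum(d^2) = 82.
Step 3: rho = 1 - 6*82 / (10*(10^2 - 1)) = 1 - 492/990 = 0.503030.
Step 4: Under H0, t = rho * sqrt((n-2)/(1-rho^2)) = 1.6462 ~ t(8).
Step 5: Two-sided p-value from the t-distribution with 8 df = 0.138334.
Step 6: alpha = 0.1. fail to reject H0.

rho = 0.5030, p = 0.138334, fail to reject H0 at alpha = 0.1.


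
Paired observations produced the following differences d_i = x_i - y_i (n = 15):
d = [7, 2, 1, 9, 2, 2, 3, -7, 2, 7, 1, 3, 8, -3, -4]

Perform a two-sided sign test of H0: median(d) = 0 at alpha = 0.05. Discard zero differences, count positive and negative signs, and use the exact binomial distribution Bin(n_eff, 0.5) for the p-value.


Step 1: Discard zero differences. Original n = 15; n_eff = number of nonzero differences = 15.
Nonzero differences (with sign): +7, +2, +1, +9, +2, +2, +3, -7, +2, +7, +1, +3, +8, -3, -4
Step 2: Count signs: positive = 12, negative = 3.
Step 3: Under H0: P(positive) = 0.5, so the number of positives S ~ Bin(15, 0.5).
Step 4: Two-sided exact p-value = sum of Bin(15,0.5) probabilities at or below the observed probability = 0.035156.
Step 5: alpha = 0.05. reject H0.

n_eff = 15, pos = 12, neg = 3, p = 0.035156, reject H0.


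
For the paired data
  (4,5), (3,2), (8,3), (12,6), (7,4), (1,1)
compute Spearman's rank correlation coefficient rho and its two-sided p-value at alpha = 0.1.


Step 1: Rank x and y separately (midranks; no ties here).
rank(x): 4->3, 3->2, 8->5, 12->6, 7->4, 1->1
rank(y): 5->5, 2->2, 3->3, 6->6, 4->4, 1->1
Step 2: d_i = R_x(i) - R_y(i); compute d_i^2.
  (3-5)^2=4, (2-2)^2=0, (5-3)^2=4, (6-6)^2=0, (4-4)^2=0, (1-1)^2=0
sum(d^2) = 8.
Step 3: rho = 1 - 6*8 / (6*(6^2 - 1)) = 1 - 48/210 = 0.771429.
Step 4: Under H0, t = rho * sqrt((n-2)/(1-rho^2)) = 2.4247 ~ t(4).
Step 5: Two-sided p-value from the t-distribution with 4 df = 0.072397.
Step 6: alpha = 0.1. reject H0.

rho = 0.7714, p = 0.072397, reject H0 at alpha = 0.1.


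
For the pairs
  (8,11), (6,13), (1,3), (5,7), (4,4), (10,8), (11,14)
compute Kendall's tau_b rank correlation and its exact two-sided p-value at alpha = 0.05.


Step 1: Enumerate the 21 unordered pairs (i,j) with i<j and classify each by sign(x_j-x_i) * sign(y_j-y_i).
  (1,2):dx=-2,dy=+2->D; (1,3):dx=-7,dy=-8->C; (1,4):dx=-3,dy=-4->C; (1,5):dx=-4,dy=-7->C
  (1,6):dx=+2,dy=-3->D; (1,7):dx=+3,dy=+3->C; (2,3):dx=-5,dy=-10->C; (2,4):dx=-1,dy=-6->C
  (2,5):dx=-2,dy=-9->C; (2,6):dx=+4,dy=-5->D; (2,7):dx=+5,dy=+1->C; (3,4):dx=+4,dy=+4->C
  (3,5):dx=+3,dy=+1->C; (3,6):dx=+9,dy=+5->C; (3,7):dx=+10,dy=+11->C; (4,5):dx=-1,dy=-3->C
  (4,6):dx=+5,dy=+1->C; (4,7):dx=+6,dy=+7->C; (5,6):dx=+6,dy=+4->C; (5,7):dx=+7,dy=+10->C
  (6,7):dx=+1,dy=+6->C
Step 2: C = 18, D = 3, total pairs = 21.
Step 3: tau = (C - D)/(n(n-1)/2) = (18 - 3)/21 = 0.714286.
Step 4: Exact two-sided p-value (enumerate n! = 5040 permutations of y under H0): p = 0.030159.
Step 5: alpha = 0.05. reject H0.

tau_b = 0.7143 (C=18, D=3), p = 0.030159, reject H0.


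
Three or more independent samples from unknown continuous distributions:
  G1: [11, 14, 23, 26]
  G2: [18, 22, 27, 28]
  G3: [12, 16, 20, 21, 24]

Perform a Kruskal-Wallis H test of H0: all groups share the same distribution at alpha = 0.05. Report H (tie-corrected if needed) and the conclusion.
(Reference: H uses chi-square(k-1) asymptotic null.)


Step 1: Combine all N = 13 observations and assign midranks.
sorted (value, group, rank): (11,G1,1), (12,G3,2), (14,G1,3), (16,G3,4), (18,G2,5), (20,G3,6), (21,G3,7), (22,G2,8), (23,G1,9), (24,G3,10), (26,G1,11), (27,G2,12), (28,G2,13)
Step 2: Sum ranks within each group.
R_1 = 24 (n_1 = 4)
R_2 = 38 (n_2 = 4)
R_3 = 29 (n_3 = 5)
Step 3: H = 12/(N(N+1)) * sum(R_i^2/n_i) - 3(N+1)
     = 12/(13*14) * (24^2/4 + 38^2/4 + 29^2/5) - 3*14
     = 0.065934 * 673.2 - 42
     = 2.386813.
Step 4: No ties, so H is used without correction.
Step 5: Under H0, H ~ chi^2(2); p-value = 0.303187.
Step 6: alpha = 0.05. fail to reject H0.

H = 2.3868, df = 2, p = 0.303187, fail to reject H0.


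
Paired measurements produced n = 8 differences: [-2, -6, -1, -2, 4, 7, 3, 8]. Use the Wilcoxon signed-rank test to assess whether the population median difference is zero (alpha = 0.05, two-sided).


Step 1: Drop any zero differences (none here) and take |d_i|.
|d| = [2, 6, 1, 2, 4, 7, 3, 8]
Step 2: Midrank |d_i| (ties get averaged ranks).
ranks: |2|->2.5, |6|->6, |1|->1, |2|->2.5, |4|->5, |7|->7, |3|->4, |8|->8
Step 3: Attach original signs; sum ranks with positive sign and with negative sign.
W+ = 5 + 7 + 4 + 8 = 24
W- = 2.5 + 6 + 1 + 2.5 = 12
(Check: W+ + W- = 36 should equal n(n+1)/2 = 36.)
Step 4: Test statistic W = min(W+, W-) = 12.
Step 5: Ties in |d|, so use the tie-corrected normal approximation.
        E[W] = n(n+1)/4 = 8*9/4 = 18.
        Tie groups: |d|=2 (t=2); sum(t^3 - t) = 6.
        Var[W] = n(n+1)(2n+1)/24 - sum(t^3-t)/48 = 1224/24 - 6/48 = 50.875.
        z = (W - E[W]) / sqrt(Var[W]) = (12 - 18) / 7.1327 = -0.8412.
        Two-sided p = 2*Phi(z) = 0.400236.
Step 6: alpha = 0.05. fail to reject H0.

W+ = 24, W- = 12, W = min = 12, p = 0.400236, fail to reject H0.


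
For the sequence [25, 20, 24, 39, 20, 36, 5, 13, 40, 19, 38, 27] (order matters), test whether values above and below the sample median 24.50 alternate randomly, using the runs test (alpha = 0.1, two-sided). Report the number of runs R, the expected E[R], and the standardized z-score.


Step 1: Compute median = 24.50; label A = above, B = below.
Labels in order: ABBABABBABAA  (n_A = 6, n_B = 6)
Step 2: Count runs R = 9.
Step 3: Under H0 (random ordering), E[R] = 2*n_A*n_B/(n_A+n_B) + 1 = 2*6*6/12 + 1 = 7.0000.
        Var[R] = 2*n_A*n_B*(2*n_A*n_B - n_A - n_B) / ((n_A+n_B)^2 * (n_A+n_B-1)) = 4320/1584 = 2.7273.
        SD[R] = 1.6514.
Step 4: Continuity-corrected z = (R - 0.5 - E[R]) / SD[R] = (9 - 0.5 - 7.0000) / 1.6514 = 0.9083.
Step 5: Two-sided p-value via normal approximation = 2*(1 - Phi(|z|)) = 0.363722.
Step 6: alpha = 0.1. fail to reject H0.

R = 9, z = 0.9083, p = 0.363722, fail to reject H0.


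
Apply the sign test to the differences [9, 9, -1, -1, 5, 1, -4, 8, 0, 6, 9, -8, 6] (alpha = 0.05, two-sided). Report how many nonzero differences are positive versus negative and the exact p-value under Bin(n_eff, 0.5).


Step 1: Discard zero differences. Original n = 13; n_eff = number of nonzero differences = 12.
Nonzero differences (with sign): +9, +9, -1, -1, +5, +1, -4, +8, +6, +9, -8, +6
Step 2: Count signs: positive = 8, negative = 4.
Step 3: Under H0: P(positive) = 0.5, so the number of positives S ~ Bin(12, 0.5).
Step 4: Two-sided exact p-value = sum of Bin(12,0.5) probabilities at or below the observed probability = 0.387695.
Step 5: alpha = 0.05. fail to reject H0.

n_eff = 12, pos = 8, neg = 4, p = 0.387695, fail to reject H0.


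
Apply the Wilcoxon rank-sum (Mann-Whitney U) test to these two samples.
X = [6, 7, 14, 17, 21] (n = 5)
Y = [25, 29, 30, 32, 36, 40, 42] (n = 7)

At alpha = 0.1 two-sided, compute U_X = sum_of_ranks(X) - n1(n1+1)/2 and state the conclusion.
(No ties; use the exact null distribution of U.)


Step 1: Combine and sort all 12 observations; assign midranks.
sorted (value, group): (6,X), (7,X), (14,X), (17,X), (21,X), (25,Y), (29,Y), (30,Y), (32,Y), (36,Y), (40,Y), (42,Y)
ranks: 6->1, 7->2, 14->3, 17->4, 21->5, 25->6, 29->7, 30->8, 32->9, 36->10, 40->11, 42->12
Step 2: Rank sum for X: R1 = 1 + 2 + 3 + 4 + 5 = 15.
Step 3: U_X = R1 - n1(n1+1)/2 = 15 - 5*6/2 = 15 - 15 = 0.
       U_Y = n1*n2 - U_X = 35 - 0 = 35.
Step 4: No ties, so the exact null distribution of U (based on enumerating the C(12,5) = 792 equally likely rank assignments) gives the two-sided p-value.
Step 5: p-value = 0.002525; compare to alpha = 0.1. reject H0.

U_X = 0, p = 0.002525, reject H0 at alpha = 0.1.


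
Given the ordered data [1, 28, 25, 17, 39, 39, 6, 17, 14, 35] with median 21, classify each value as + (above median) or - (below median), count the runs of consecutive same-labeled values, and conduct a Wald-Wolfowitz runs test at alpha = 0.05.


Step 1: Compute median = 21; label A = above, B = below.
Labels in order: BAABAABBBA  (n_A = 5, n_B = 5)
Step 2: Count runs R = 6.
Step 3: Under H0 (random ordering), E[R] = 2*n_A*n_B/(n_A+n_B) + 1 = 2*5*5/10 + 1 = 6.0000.
        Var[R] = 2*n_A*n_B*(2*n_A*n_B - n_A - n_B) / ((n_A+n_B)^2 * (n_A+n_B-1)) = 2000/900 = 2.2222.
        SD[R] = 1.4907.
Step 4: R = E[R], so z = 0 with no continuity correction.
Step 5: Two-sided p-value via normal approximation = 2*(1 - Phi(|z|)) = 1.000000.
Step 6: alpha = 0.05. fail to reject H0.

R = 6, z = 0.0000, p = 1.000000, fail to reject H0.


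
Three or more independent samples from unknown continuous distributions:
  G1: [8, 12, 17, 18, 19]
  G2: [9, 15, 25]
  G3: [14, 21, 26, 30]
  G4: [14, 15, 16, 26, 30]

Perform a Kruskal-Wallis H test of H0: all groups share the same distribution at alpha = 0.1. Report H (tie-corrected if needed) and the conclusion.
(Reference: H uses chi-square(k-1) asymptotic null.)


Step 1: Combine all N = 17 observations and assign midranks.
sorted (value, group, rank): (8,G1,1), (9,G2,2), (12,G1,3), (14,G3,4.5), (14,G4,4.5), (15,G2,6.5), (15,G4,6.5), (16,G4,8), (17,G1,9), (18,G1,10), (19,G1,11), (21,G3,12), (25,G2,13), (26,G3,14.5), (26,G4,14.5), (30,G3,16.5), (30,G4,16.5)
Step 2: Sum ranks within each group.
R_1 = 34 (n_1 = 5)
R_2 = 21.5 (n_2 = 3)
R_3 = 47.5 (n_3 = 4)
R_4 = 50 (n_4 = 5)
Step 3: H = 12/(N(N+1)) * sum(R_i^2/n_i) - 3(N+1)
     = 12/(17*18) * (34^2/5 + 21.5^2/3 + 47.5^2/4 + 50^2/5) - 3*18
     = 0.039216 * 1449.35 - 54
     = 2.837092.
Step 4: Ties present; correction factor C = 1 - 24/(17^3 - 17) = 0.995098. Corrected H = 2.837092 / 0.995098 = 2.851067.
Step 5: Under H0, H ~ chi^2(3); p-value = 0.415162.
Step 6: alpha = 0.1. fail to reject H0.

H = 2.8511, df = 3, p = 0.415162, fail to reject H0.


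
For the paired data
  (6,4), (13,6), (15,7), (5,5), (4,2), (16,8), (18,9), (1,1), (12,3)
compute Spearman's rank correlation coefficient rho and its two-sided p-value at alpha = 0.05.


Step 1: Rank x and y separately (midranks; no ties here).
rank(x): 6->4, 13->6, 15->7, 5->3, 4->2, 16->8, 18->9, 1->1, 12->5
rank(y): 4->4, 6->6, 7->7, 5->5, 2->2, 8->8, 9->9, 1->1, 3->3
Step 2: d_i = R_x(i) - R_y(i); compute d_i^2.
  (4-4)^2=0, (6-6)^2=0, (7-7)^2=0, (3-5)^2=4, (2-2)^2=0, (8-8)^2=0, (9-9)^2=0, (1-1)^2=0, (5-3)^2=4
sum(d^2) = 8.
Step 3: rho = 1 - 6*8 / (9*(9^2 - 1)) = 1 - 48/720 = 0.933333.
Step 4: Under H0, t = rho * sqrt((n-2)/(1-rho^2)) = 6.8783 ~ t(7).
Step 5: Two-sided p-value from the t-distribution with 7 df = 0.000236.
Step 6: alpha = 0.05. reject H0.

rho = 0.9333, p = 0.000236, reject H0 at alpha = 0.05.


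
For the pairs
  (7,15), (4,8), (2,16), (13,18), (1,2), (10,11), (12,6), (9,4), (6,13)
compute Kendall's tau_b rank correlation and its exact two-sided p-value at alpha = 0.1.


Step 1: Enumerate the 36 unordered pairs (i,j) with i<j and classify each by sign(x_j-x_i) * sign(y_j-y_i).
  (1,2):dx=-3,dy=-7->C; (1,3):dx=-5,dy=+1->D; (1,4):dx=+6,dy=+3->C; (1,5):dx=-6,dy=-13->C
  (1,6):dx=+3,dy=-4->D; (1,7):dx=+5,dy=-9->D; (1,8):dx=+2,dy=-11->D; (1,9):dx=-1,dy=-2->C
  (2,3):dx=-2,dy=+8->D; (2,4):dx=+9,dy=+10->C; (2,5):dx=-3,dy=-6->C; (2,6):dx=+6,dy=+3->C
  (2,7):dx=+8,dy=-2->D; (2,8):dx=+5,dy=-4->D; (2,9):dx=+2,dy=+5->C; (3,4):dx=+11,dy=+2->C
  (3,5):dx=-1,dy=-14->C; (3,6):dx=+8,dy=-5->D; (3,7):dx=+10,dy=-10->D; (3,8):dx=+7,dy=-12->D
  (3,9):dx=+4,dy=-3->D; (4,5):dx=-12,dy=-16->C; (4,6):dx=-3,dy=-7->C; (4,7):dx=-1,dy=-12->C
  (4,8):dx=-4,dy=-14->C; (4,9):dx=-7,dy=-5->C; (5,6):dx=+9,dy=+9->C; (5,7):dx=+11,dy=+4->C
  (5,8):dx=+8,dy=+2->C; (5,9):dx=+5,dy=+11->C; (6,7):dx=+2,dy=-5->D; (6,8):dx=-1,dy=-7->C
  (6,9):dx=-4,dy=+2->D; (7,8):dx=-3,dy=-2->C; (7,9):dx=-6,dy=+7->D; (8,9):dx=-3,dy=+9->D
Step 2: C = 21, D = 15, total pairs = 36.
Step 3: tau = (C - D)/(n(n-1)/2) = (21 - 15)/36 = 0.166667.
Step 4: Exact two-sided p-value (enumerate n! = 362880 permutations of y under H0): p = 0.612202.
Step 5: alpha = 0.1. fail to reject H0.

tau_b = 0.1667 (C=21, D=15), p = 0.612202, fail to reject H0.


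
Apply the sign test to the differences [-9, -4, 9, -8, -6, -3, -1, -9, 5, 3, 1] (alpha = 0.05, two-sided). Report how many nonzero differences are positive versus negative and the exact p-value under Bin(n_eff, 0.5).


Step 1: Discard zero differences. Original n = 11; n_eff = number of nonzero differences = 11.
Nonzero differences (with sign): -9, -4, +9, -8, -6, -3, -1, -9, +5, +3, +1
Step 2: Count signs: positive = 4, negative = 7.
Step 3: Under H0: P(positive) = 0.5, so the number of positives S ~ Bin(11, 0.5).
Step 4: Two-sided exact p-value = sum of Bin(11,0.5) probabilities at or below the observed probability = 0.548828.
Step 5: alpha = 0.05. fail to reject H0.

n_eff = 11, pos = 4, neg = 7, p = 0.548828, fail to reject H0.


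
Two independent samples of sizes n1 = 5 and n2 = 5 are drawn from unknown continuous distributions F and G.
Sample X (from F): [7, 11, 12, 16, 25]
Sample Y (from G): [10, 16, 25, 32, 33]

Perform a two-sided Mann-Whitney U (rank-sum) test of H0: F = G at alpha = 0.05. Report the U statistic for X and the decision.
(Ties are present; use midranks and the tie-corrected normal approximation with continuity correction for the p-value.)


Step 1: Combine and sort all 10 observations; assign midranks.
sorted (value, group): (7,X), (10,Y), (11,X), (12,X), (16,X), (16,Y), (25,X), (25,Y), (32,Y), (33,Y)
ranks: 7->1, 10->2, 11->3, 12->4, 16->5.5, 16->5.5, 25->7.5, 25->7.5, 32->9, 33->10
Step 2: Rank sum for X: R1 = 1 + 3 + 4 + 5.5 + 7.5 = 21.
Step 3: U_X = R1 - n1(n1+1)/2 = 21 - 5*6/2 = 21 - 15 = 6.
       U_Y = n1*n2 - U_X = 25 - 6 = 19.
Step 4: Ties are present, so use the tie-corrected normal approximation (with continuity correction) for the p-value.
Step 5: p-value = 0.207300; compare to alpha = 0.05. fail to reject H0.

U_X = 6, p = 0.207300, fail to reject H0 at alpha = 0.05.


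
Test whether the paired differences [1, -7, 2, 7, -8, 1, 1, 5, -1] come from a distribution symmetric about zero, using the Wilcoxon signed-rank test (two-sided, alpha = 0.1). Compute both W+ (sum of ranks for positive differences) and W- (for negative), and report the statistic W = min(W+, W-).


Step 1: Drop any zero differences (none here) and take |d_i|.
|d| = [1, 7, 2, 7, 8, 1, 1, 5, 1]
Step 2: Midrank |d_i| (ties get averaged ranks).
ranks: |1|->2.5, |7|->7.5, |2|->5, |7|->7.5, |8|->9, |1|->2.5, |1|->2.5, |5|->6, |1|->2.5
Step 3: Attach original signs; sum ranks with positive sign and with negative sign.
W+ = 2.5 + 5 + 7.5 + 2.5 + 2.5 + 6 = 26
W- = 7.5 + 9 + 2.5 = 19
(Check: W+ + W- = 45 should equal n(n+1)/2 = 45.)
Step 4: Test statistic W = min(W+, W-) = 19.
Step 5: Ties in |d|, so use the tie-corrected normal approximation.
        E[W] = n(n+1)/4 = 9*10/4 = 22.5.
        Tie groups: |d|=1 (t=4), |d|=7 (t=2); sum(t^3 - t) = 66.
        Var[W] = n(n+1)(2n+1)/24 - sum(t^3-t)/48 = 1710/24 - 66/48 = 69.875.
        z = (W - E[W]) / sqrt(Var[W]) = (19 - 22.5) / 8.3591 = -0.4187.
        Two-sided p = 2*Phi(z) = 0.675432.
Step 6: alpha = 0.1. fail to reject H0.

W+ = 26, W- = 19, W = min = 19, p = 0.675432, fail to reject H0.


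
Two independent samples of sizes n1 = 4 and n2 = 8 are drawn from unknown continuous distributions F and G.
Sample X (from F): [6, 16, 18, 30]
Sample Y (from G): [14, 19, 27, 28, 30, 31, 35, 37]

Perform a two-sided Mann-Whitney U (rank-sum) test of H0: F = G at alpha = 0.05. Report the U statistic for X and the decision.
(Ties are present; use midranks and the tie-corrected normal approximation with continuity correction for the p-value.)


Step 1: Combine and sort all 12 observations; assign midranks.
sorted (value, group): (6,X), (14,Y), (16,X), (18,X), (19,Y), (27,Y), (28,Y), (30,X), (30,Y), (31,Y), (35,Y), (37,Y)
ranks: 6->1, 14->2, 16->3, 18->4, 19->5, 27->6, 28->7, 30->8.5, 30->8.5, 31->10, 35->11, 37->12
Step 2: Rank sum for X: R1 = 1 + 3 + 4 + 8.5 = 16.5.
Step 3: U_X = R1 - n1(n1+1)/2 = 16.5 - 4*5/2 = 16.5 - 10 = 6.5.
       U_Y = n1*n2 - U_X = 32 - 6.5 = 25.5.
Step 4: Ties are present, so use the tie-corrected normal approximation (with continuity correction) for the p-value.
Step 5: p-value = 0.125707; compare to alpha = 0.05. fail to reject H0.

U_X = 6.5, p = 0.125707, fail to reject H0 at alpha = 0.05.


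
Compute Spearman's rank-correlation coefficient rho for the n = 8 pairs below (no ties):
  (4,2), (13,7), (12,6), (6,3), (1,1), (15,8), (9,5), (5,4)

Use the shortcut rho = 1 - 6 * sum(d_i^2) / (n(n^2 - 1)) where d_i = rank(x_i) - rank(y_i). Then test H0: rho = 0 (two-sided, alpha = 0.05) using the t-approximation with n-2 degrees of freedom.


Step 1: Rank x and y separately (midranks; no ties here).
rank(x): 4->2, 13->7, 12->6, 6->4, 1->1, 15->8, 9->5, 5->3
rank(y): 2->2, 7->7, 6->6, 3->3, 1->1, 8->8, 5->5, 4->4
Step 2: d_i = R_x(i) - R_y(i); compute d_i^2.
  (2-2)^2=0, (7-7)^2=0, (6-6)^2=0, (4-3)^2=1, (1-1)^2=0, (8-8)^2=0, (5-5)^2=0, (3-4)^2=1
sum(d^2) = 2.
Step 3: rho = 1 - 6*2 / (8*(8^2 - 1)) = 1 - 12/504 = 0.976190.
Step 4: Under H0, t = rho * sqrt((n-2)/(1-rho^2)) = 11.0235 ~ t(6).
Step 5: Two-sided p-value from the t-distribution with 6 df = 0.000033.
Step 6: alpha = 0.05. reject H0.

rho = 0.9762, p = 0.000033, reject H0 at alpha = 0.05.


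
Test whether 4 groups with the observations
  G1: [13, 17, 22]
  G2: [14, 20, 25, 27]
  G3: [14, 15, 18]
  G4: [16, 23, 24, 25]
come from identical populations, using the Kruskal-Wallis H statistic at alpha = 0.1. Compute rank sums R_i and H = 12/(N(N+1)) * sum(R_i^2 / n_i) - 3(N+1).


Step 1: Combine all N = 14 observations and assign midranks.
sorted (value, group, rank): (13,G1,1), (14,G2,2.5), (14,G3,2.5), (15,G3,4), (16,G4,5), (17,G1,6), (18,G3,7), (20,G2,8), (22,G1,9), (23,G4,10), (24,G4,11), (25,G2,12.5), (25,G4,12.5), (27,G2,14)
Step 2: Sum ranks within each group.
R_1 = 16 (n_1 = 3)
R_2 = 37 (n_2 = 4)
R_3 = 13.5 (n_3 = 3)
R_4 = 38.5 (n_4 = 4)
Step 3: H = 12/(N(N+1)) * sum(R_i^2/n_i) - 3(N+1)
     = 12/(14*15) * (16^2/3 + 37^2/4 + 13.5^2/3 + 38.5^2/4) - 3*15
     = 0.057143 * 858.896 - 45
     = 4.079762.
Step 4: Ties present; correction factor C = 1 - 12/(14^3 - 14) = 0.995604. Corrected H = 4.079762 / 0.995604 = 4.097774.
Step 5: Under H0, H ~ chi^2(3); p-value = 0.251098.
Step 6: alpha = 0.1. fail to reject H0.

H = 4.0978, df = 3, p = 0.251098, fail to reject H0.


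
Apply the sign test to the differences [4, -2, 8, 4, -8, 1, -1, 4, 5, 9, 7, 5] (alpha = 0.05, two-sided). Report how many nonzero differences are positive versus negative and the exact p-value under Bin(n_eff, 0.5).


Step 1: Discard zero differences. Original n = 12; n_eff = number of nonzero differences = 12.
Nonzero differences (with sign): +4, -2, +8, +4, -8, +1, -1, +4, +5, +9, +7, +5
Step 2: Count signs: positive = 9, negative = 3.
Step 3: Under H0: P(positive) = 0.5, so the number of positives S ~ Bin(12, 0.5).
Step 4: Two-sided exact p-value = sum of Bin(12,0.5) probabilities at or below the observed probability = 0.145996.
Step 5: alpha = 0.05. fail to reject H0.

n_eff = 12, pos = 9, neg = 3, p = 0.145996, fail to reject H0.


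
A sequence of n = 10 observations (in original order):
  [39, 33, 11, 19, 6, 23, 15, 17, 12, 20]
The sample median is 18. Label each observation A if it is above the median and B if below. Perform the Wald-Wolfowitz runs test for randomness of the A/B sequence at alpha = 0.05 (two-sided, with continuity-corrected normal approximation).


Step 1: Compute median = 18; label A = above, B = below.
Labels in order: AABABABBBA  (n_A = 5, n_B = 5)
Step 2: Count runs R = 7.
Step 3: Under H0 (random ordering), E[R] = 2*n_A*n_B/(n_A+n_B) + 1 = 2*5*5/10 + 1 = 6.0000.
        Var[R] = 2*n_A*n_B*(2*n_A*n_B - n_A - n_B) / ((n_A+n_B)^2 * (n_A+n_B-1)) = 2000/900 = 2.2222.
        SD[R] = 1.4907.
Step 4: Continuity-corrected z = (R - 0.5 - E[R]) / SD[R] = (7 - 0.5 - 6.0000) / 1.4907 = 0.3354.
Step 5: Two-sided p-value via normal approximation = 2*(1 - Phi(|z|)) = 0.737316.
Step 6: alpha = 0.05. fail to reject H0.

R = 7, z = 0.3354, p = 0.737316, fail to reject H0.


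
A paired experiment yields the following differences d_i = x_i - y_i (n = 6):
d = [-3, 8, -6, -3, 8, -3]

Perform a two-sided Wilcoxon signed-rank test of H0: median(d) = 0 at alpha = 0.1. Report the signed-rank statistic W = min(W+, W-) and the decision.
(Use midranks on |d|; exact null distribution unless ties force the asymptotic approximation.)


Step 1: Drop any zero differences (none here) and take |d_i|.
|d| = [3, 8, 6, 3, 8, 3]
Step 2: Midrank |d_i| (ties get averaged ranks).
ranks: |3|->2, |8|->5.5, |6|->4, |3|->2, |8|->5.5, |3|->2
Step 3: Attach original signs; sum ranks with positive sign and with negative sign.
W+ = 5.5 + 5.5 = 11
W- = 2 + 4 + 2 + 2 = 10
(Check: W+ + W- = 21 should equal n(n+1)/2 = 21.)
Step 4: Test statistic W = min(W+, W-) = 10.
Step 5: Ties in |d|, so use the tie-corrected normal approximation.
        E[W] = n(n+1)/4 = 6*7/4 = 10.5.
        Tie groups: |d|=3 (t=3), |d|=8 (t=2); sum(t^3 - t) = 30.
        Var[W] = n(n+1)(2n+1)/24 - sum(t^3-t)/48 = 546/24 - 30/48 = 22.125.
        z = (W - E[W]) / sqrt(Var[W]) = (10 - 10.5) / 4.7037 = -0.1063.
        Two-sided p = 2*Phi(z) = 0.915345.
Step 6: alpha = 0.1. fail to reject H0.

W+ = 11, W- = 10, W = min = 10, p = 0.915345, fail to reject H0.


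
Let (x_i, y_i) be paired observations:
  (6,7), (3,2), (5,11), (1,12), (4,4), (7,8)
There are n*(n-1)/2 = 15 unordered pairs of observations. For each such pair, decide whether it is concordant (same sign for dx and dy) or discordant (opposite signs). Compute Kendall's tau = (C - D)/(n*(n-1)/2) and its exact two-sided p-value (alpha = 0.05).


Step 1: Enumerate the 15 unordered pairs (i,j) with i<j and classify each by sign(x_j-x_i) * sign(y_j-y_i).
  (1,2):dx=-3,dy=-5->C; (1,3):dx=-1,dy=+4->D; (1,4):dx=-5,dy=+5->D; (1,5):dx=-2,dy=-3->C
  (1,6):dx=+1,dy=+1->C; (2,3):dx=+2,dy=+9->C; (2,4):dx=-2,dy=+10->D; (2,5):dx=+1,dy=+2->C
  (2,6):dx=+4,dy=+6->C; (3,4):dx=-4,dy=+1->D; (3,5):dx=-1,dy=-7->C; (3,6):dx=+2,dy=-3->D
  (4,5):dx=+3,dy=-8->D; (4,6):dx=+6,dy=-4->D; (5,6):dx=+3,dy=+4->C
Step 2: C = 8, D = 7, total pairs = 15.
Step 3: tau = (C - D)/(n(n-1)/2) = (8 - 7)/15 = 0.066667.
Step 4: Exact two-sided p-value (enumerate n! = 720 permutations of y under H0): p = 1.000000.
Step 5: alpha = 0.05. fail to reject H0.

tau_b = 0.0667 (C=8, D=7), p = 1.000000, fail to reject H0.


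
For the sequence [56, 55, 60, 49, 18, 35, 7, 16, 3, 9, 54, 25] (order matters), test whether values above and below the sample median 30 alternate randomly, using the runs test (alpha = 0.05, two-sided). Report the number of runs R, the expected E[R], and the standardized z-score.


Step 1: Compute median = 30; label A = above, B = below.
Labels in order: AAAABABBBBAB  (n_A = 6, n_B = 6)
Step 2: Count runs R = 6.
Step 3: Under H0 (random ordering), E[R] = 2*n_A*n_B/(n_A+n_B) + 1 = 2*6*6/12 + 1 = 7.0000.
        Var[R] = 2*n_A*n_B*(2*n_A*n_B - n_A - n_B) / ((n_A+n_B)^2 * (n_A+n_B-1)) = 4320/1584 = 2.7273.
        SD[R] = 1.6514.
Step 4: Continuity-corrected z = (R + 0.5 - E[R]) / SD[R] = (6 + 0.5 - 7.0000) / 1.6514 = -0.3028.
Step 5: Two-sided p-value via normal approximation = 2*(1 - Phi(|z|)) = 0.762069.
Step 6: alpha = 0.05. fail to reject H0.

R = 6, z = -0.3028, p = 0.762069, fail to reject H0.


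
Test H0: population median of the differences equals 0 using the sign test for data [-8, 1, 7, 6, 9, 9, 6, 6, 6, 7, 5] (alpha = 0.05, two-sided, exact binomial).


Step 1: Discard zero differences. Original n = 11; n_eff = number of nonzero differences = 11.
Nonzero differences (with sign): -8, +1, +7, +6, +9, +9, +6, +6, +6, +7, +5
Step 2: Count signs: positive = 10, negative = 1.
Step 3: Under H0: P(positive) = 0.5, so the number of positives S ~ Bin(11, 0.5).
Step 4: Two-sided exact p-value = sum of Bin(11,0.5) probabilities at or below the observed probability = 0.011719.
Step 5: alpha = 0.05. reject H0.

n_eff = 11, pos = 10, neg = 1, p = 0.011719, reject H0.


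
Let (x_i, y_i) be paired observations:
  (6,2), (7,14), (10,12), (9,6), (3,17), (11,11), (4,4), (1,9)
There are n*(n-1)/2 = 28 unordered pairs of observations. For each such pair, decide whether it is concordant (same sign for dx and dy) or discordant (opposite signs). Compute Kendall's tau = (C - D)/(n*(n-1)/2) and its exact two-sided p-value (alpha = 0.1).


Step 1: Enumerate the 28 unordered pairs (i,j) with i<j and classify each by sign(x_j-x_i) * sign(y_j-y_i).
  (1,2):dx=+1,dy=+12->C; (1,3):dx=+4,dy=+10->C; (1,4):dx=+3,dy=+4->C; (1,5):dx=-3,dy=+15->D
  (1,6):dx=+5,dy=+9->C; (1,7):dx=-2,dy=+2->D; (1,8):dx=-5,dy=+7->D; (2,3):dx=+3,dy=-2->D
  (2,4):dx=+2,dy=-8->D; (2,5):dx=-4,dy=+3->D; (2,6):dx=+4,dy=-3->D; (2,7):dx=-3,dy=-10->C
  (2,8):dx=-6,dy=-5->C; (3,4):dx=-1,dy=-6->C; (3,5):dx=-7,dy=+5->D; (3,6):dx=+1,dy=-1->D
  (3,7):dx=-6,dy=-8->C; (3,8):dx=-9,dy=-3->C; (4,5):dx=-6,dy=+11->D; (4,6):dx=+2,dy=+5->C
  (4,7):dx=-5,dy=-2->C; (4,8):dx=-8,dy=+3->D; (5,6):dx=+8,dy=-6->D; (5,7):dx=+1,dy=-13->D
  (5,8):dx=-2,dy=-8->C; (6,7):dx=-7,dy=-7->C; (6,8):dx=-10,dy=-2->C; (7,8):dx=-3,dy=+5->D
Step 2: C = 14, D = 14, total pairs = 28.
Step 3: tau = (C - D)/(n(n-1)/2) = (14 - 14)/28 = 0.000000.
Step 4: Exact two-sided p-value (enumerate n! = 40320 permutations of y under H0): p = 1.000000.
Step 5: alpha = 0.1. fail to reject H0.

tau_b = 0.0000 (C=14, D=14), p = 1.000000, fail to reject H0.
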